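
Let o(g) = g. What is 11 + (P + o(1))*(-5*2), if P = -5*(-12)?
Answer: -599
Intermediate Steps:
P = 60
11 + (P + o(1))*(-5*2) = 11 + (60 + 1)*(-5*2) = 11 + 61*(-10) = 11 - 610 = -599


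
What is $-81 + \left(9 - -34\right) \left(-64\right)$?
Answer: $-2833$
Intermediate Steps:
$-81 + \left(9 - -34\right) \left(-64\right) = -81 + \left(9 + 34\right) \left(-64\right) = -81 + 43 \left(-64\right) = -81 - 2752 = -2833$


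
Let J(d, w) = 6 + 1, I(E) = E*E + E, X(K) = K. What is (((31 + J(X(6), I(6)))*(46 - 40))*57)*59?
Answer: 766764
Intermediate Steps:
I(E) = E + E² (I(E) = E² + E = E + E²)
J(d, w) = 7
(((31 + J(X(6), I(6)))*(46 - 40))*57)*59 = (((31 + 7)*(46 - 40))*57)*59 = ((38*6)*57)*59 = (228*57)*59 = 12996*59 = 766764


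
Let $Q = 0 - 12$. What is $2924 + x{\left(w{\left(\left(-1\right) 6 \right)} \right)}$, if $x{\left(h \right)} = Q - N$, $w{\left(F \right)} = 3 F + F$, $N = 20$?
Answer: $2892$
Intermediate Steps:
$Q = -12$
$w{\left(F \right)} = 4 F$
$x{\left(h \right)} = -32$ ($x{\left(h \right)} = -12 - 20 = -32$)
$2924 + x{\left(w{\left(\left(-1\right) 6 \right)} \right)} = 2924 - 32 = 2892$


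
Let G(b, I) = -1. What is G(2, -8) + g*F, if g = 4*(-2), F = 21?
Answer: -169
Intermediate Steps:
g = -8
G(2, -8) + g*F = -1 - 8*21 = -1 - 168 = -169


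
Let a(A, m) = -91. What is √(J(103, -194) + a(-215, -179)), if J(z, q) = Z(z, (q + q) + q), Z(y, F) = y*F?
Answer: I*√60037 ≈ 245.02*I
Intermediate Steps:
Z(y, F) = F*y
J(z, q) = 3*q*z (J(z, q) = ((q + q) + q)*z = (2*q + q)*z = (3*q)*z = 3*q*z)
√(J(103, -194) + a(-215, -179)) = √(3*(-194)*103 - 91) = √(-59946 - 91) = √(-60037) = I*√60037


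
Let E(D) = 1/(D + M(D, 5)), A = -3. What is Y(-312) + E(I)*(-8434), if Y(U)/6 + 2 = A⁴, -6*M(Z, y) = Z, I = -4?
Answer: 15021/5 ≈ 3004.2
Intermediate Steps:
M(Z, y) = -Z/6
Y(U) = 474 (Y(U) = -12 + 6*(-3)⁴ = -12 + 6*81 = -12 + 486 = 474)
E(D) = 6/(5*D) (E(D) = 1/(D - D/6) = 1/(5*D/6) = 6/(5*D))
Y(-312) + E(I)*(-8434) = 474 + ((6/5)/(-4))*(-8434) = 474 + ((6/5)*(-¼))*(-8434) = 474 - 3/10*(-8434) = 474 + 12651/5 = 15021/5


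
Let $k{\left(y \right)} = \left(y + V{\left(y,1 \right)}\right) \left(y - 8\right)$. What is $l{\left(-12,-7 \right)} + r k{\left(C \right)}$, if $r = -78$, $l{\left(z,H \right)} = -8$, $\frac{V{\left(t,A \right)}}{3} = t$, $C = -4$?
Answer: $-14984$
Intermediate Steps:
$V{\left(t,A \right)} = 3 t$
$k{\left(y \right)} = 4 y \left(-8 + y\right)$ ($k{\left(y \right)} = \left(y + 3 y\right) \left(y - 8\right) = 4 y \left(-8 + y\right)$)
$l{\left(-12,-7 \right)} + r k{\left(C \right)} = -8 - 78 \cdot 4 \left(-4\right) \left(-8 - 4\right) = -8 - 78 \cdot 4 \left(-4\right) \left(-12\right) = -8 - 14976 = -14984$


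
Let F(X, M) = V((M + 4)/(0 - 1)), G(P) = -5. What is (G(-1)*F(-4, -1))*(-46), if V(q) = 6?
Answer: 1380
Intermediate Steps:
F(X, M) = 6
(G(-1)*F(-4, -1))*(-46) = -5*6*(-46) = -30*(-46) = 1380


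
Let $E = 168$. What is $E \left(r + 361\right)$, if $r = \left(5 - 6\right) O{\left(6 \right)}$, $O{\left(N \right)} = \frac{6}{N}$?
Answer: $60480$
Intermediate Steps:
$r = -1$ ($r = \left(5 - 6\right) \frac{6}{6} = - \frac{6}{6} = \left(-1\right) 1 = -1$)
$E \left(r + 361\right) = 168 \left(-1 + 361\right) = 168 \cdot 360 = 60480$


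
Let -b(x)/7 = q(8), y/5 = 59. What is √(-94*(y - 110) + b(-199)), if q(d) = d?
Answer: I*√17446 ≈ 132.08*I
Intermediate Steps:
y = 295 (y = 5*59 = 295)
b(x) = -56 (b(x) = -7*8 = -56)
√(-94*(y - 110) + b(-199)) = √(-94*(295 - 110) - 56) = √(-94*185 - 56) = √(-17390 - 56) = √(-17446) = I*√17446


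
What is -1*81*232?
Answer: -18792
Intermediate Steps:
-1*81*232 = -81*232 = -18792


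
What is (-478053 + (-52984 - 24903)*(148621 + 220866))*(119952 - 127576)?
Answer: 219408900455728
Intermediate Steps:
(-478053 + (-52984 - 24903)*(148621 + 220866))*(119952 - 127576) = (-478053 - 77887*369487)*(-7624) = (-478053 - 28778233969)*(-7624) = -28778712022*(-7624) = 219408900455728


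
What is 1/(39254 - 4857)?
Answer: 1/34397 ≈ 2.9072e-5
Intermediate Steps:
1/(39254 - 4857) = 1/34397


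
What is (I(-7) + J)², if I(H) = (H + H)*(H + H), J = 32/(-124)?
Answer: 36820624/961 ≈ 38315.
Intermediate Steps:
J = -8/31 (J = 32*(-1/124) = -8/31 ≈ -0.25806)
I(H) = 4*H² (I(H) = (2*H)*(2*H) = 4*H²)
(I(-7) + J)² = (4*(-7)² - 8/31)² = (4*49 - 8/31)² = (196 - 8/31)² = (6068/31)² = 36820624/961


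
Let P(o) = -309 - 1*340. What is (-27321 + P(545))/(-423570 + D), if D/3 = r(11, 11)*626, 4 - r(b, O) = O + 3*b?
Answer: 2797/49869 ≈ 0.056087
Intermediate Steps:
r(b, O) = 4 - O - 3*b (r(b, O) = 4 - (O + 3*b) = 4 + (-O - 3*b) = 4 - O - 3*b)
D = -75120 (D = 3*((4 - 1*11 - 3*11)*626) = 3*((4 - 11 - 33)*626) = 3*(-40*626) = 3*(-25040) = -75120)
P(o) = -649 (P(o) = -309 - 340 = -649)
(-27321 + P(545))/(-423570 + D) = (-27321 - 649)/(-423570 - 75120) = -27970/(-498690) = -27970*(-1/498690) = 2797/49869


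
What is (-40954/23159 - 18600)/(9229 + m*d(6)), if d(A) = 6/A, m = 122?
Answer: -430798354/216559809 ≈ -1.9893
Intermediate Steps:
(-40954/23159 - 18600)/(9229 + m*d(6)) = (-40954/23159 - 18600)/(9229 + 122*(6/6)) = (-40954*1/23159 - 18600)/(9229 + 122*(6*(⅙))) = (-40954/23159 - 18600)/(9229 + 122*1) = -430798354/(23159*(9229 + 122)) = -430798354/23159/9351 = -430798354/23159*1/9351 = -430798354/216559809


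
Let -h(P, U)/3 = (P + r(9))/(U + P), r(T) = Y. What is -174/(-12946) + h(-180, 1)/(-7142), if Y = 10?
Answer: 57261798/4137599857 ≈ 0.013839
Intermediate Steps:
r(T) = 10
h(P, U) = -3*(10 + P)/(P + U) (h(P, U) = -3*(P + 10)/(U + P) = -3*(10 + P)/(P + U))
-174/(-12946) + h(-180, 1)/(-7142) = -174/(-12946) + (3*(-10 - 1*(-180))/(-180 + 1))/(-7142) = -174*(-1/12946) + (3*(-10 + 180)/(-179))*(-1/7142) = 87/6473 + (3*(-1/179)*170)*(-1/7142) = 87/6473 - 510/179*(-1/7142) = 87/6473 + 255/639209 = 57261798/4137599857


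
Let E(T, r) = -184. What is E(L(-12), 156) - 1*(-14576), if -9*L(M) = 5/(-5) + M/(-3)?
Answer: 14392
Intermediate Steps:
L(M) = ⅑ + M/27 (L(M) = -(5/(-5) + M/(-3))/9 = -(5*(-⅕) + M*(-⅓))/9 = -(-1 - M/3)/9 = ⅑ + M/27)
E(L(-12), 156) - 1*(-14576) = -184 - 1*(-14576) = -184 + 14576 = 14392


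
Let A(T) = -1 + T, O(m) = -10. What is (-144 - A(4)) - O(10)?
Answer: -137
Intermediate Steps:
(-144 - A(4)) - O(10) = (-144 - (-1 + 4)) - 1*(-10) = (-144 - 1*3) + 10 = (-144 - 3) + 10 = -147 + 10 = -137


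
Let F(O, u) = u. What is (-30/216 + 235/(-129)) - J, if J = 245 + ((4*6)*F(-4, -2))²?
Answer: -3948887/1548 ≈ -2551.0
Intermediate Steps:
J = 2549 (J = 245 + ((4*6)*(-2))² = 245 + (24*(-2))² = 245 + (-48)² = 245 + 2304 = 2549)
(-30/216 + 235/(-129)) - J = (-30/216 + 235/(-129)) - 1*2549 = (-30*1/216 + 235*(-1/129)) - 2549 = (-5/36 - 235/129) - 2549 = -3035/1548 - 2549 = -3948887/1548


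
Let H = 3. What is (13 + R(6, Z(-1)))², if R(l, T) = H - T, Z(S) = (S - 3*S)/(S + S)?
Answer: 289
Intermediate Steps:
Z(S) = -1 (Z(S) = (-2*S)/((2*S)) = (-2*S)*(1/(2*S)) = -1)
R(l, T) = 3 - T
(13 + R(6, Z(-1)))² = (13 + (3 - 1*(-1)))² = (13 + (3 + 1))² = (13 + 4)² = 17² = 289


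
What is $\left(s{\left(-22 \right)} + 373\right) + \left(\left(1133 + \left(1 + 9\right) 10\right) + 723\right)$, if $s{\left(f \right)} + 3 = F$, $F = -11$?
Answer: $2315$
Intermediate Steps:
$s{\left(f \right)} = -14$ ($s{\left(f \right)} = -3 - 11 = -14$)
$\left(s{\left(-22 \right)} + 373\right) + \left(\left(1133 + \left(1 + 9\right) 10\right) + 723\right) = \left(-14 + 373\right) + \left(\left(1133 + \left(1 + 9\right) 10\right) + 723\right) = 359 + \left(\left(1133 + 10 \cdot 10\right) + 723\right) = 359 + \left(\left(1133 + 100\right) + 723\right) = 359 + \left(1233 + 723\right) = 359 + 1956 = 2315$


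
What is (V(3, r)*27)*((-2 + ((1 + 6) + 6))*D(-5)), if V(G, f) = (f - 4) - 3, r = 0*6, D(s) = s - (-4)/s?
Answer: 60291/5 ≈ 12058.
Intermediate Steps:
D(s) = s + 4/s
r = 0
V(G, f) = -7 + f (V(G, f) = (-4 + f) - 3 = -7 + f)
(V(3, r)*27)*((-2 + ((1 + 6) + 6))*D(-5)) = ((-7 + 0)*27)*((-2 + ((1 + 6) + 6))*(-5 + 4/(-5))) = (-7*27)*((-2 + (7 + 6))*(-5 + 4*(-⅕))) = -189*(-2 + 13)*(-5 - ⅘) = -2079*(-29)/5 = -189*(-319/5) = 60291/5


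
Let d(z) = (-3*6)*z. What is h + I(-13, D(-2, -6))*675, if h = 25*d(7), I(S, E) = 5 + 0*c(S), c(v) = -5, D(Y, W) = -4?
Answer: 225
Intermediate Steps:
d(z) = -18*z
I(S, E) = 5 (I(S, E) = 5 + 0*(-5) = 5 + 0 = 5)
h = -3150 (h = 25*(-18*7) = 25*(-126) = -3150)
h + I(-13, D(-2, -6))*675 = -3150 + 5*675 = -3150 + 3375 = 225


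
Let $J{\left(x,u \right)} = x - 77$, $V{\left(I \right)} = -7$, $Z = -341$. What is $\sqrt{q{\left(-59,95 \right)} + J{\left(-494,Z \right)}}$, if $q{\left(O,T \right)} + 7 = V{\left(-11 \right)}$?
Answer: $3 i \sqrt{65} \approx 24.187 i$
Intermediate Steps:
$J{\left(x,u \right)} = -77 + x$
$q{\left(O,T \right)} = -14$ ($q{\left(O,T \right)} = -7 - 7 = -14$)
$\sqrt{q{\left(-59,95 \right)} + J{\left(-494,Z \right)}} = \sqrt{-14 - 571} = \sqrt{-585} = 3 i \sqrt{65}$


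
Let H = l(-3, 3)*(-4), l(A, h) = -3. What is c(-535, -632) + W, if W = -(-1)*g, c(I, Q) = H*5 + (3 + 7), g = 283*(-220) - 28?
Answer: -62218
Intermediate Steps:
H = 12 (H = -3*(-4) = 12)
g = -62288 (g = -62260 - 28 = -62288)
c(I, Q) = 70 (c(I, Q) = 12*5 + (3 + 7) = 60 + 10 = 70)
W = -62288 (W = -(-1)*(-62288) = -1*62288 = -62288)
c(-535, -632) + W = 70 - 62288 = -62218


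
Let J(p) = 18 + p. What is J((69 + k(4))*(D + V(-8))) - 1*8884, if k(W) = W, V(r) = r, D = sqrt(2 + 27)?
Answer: -9450 + 73*sqrt(29) ≈ -9056.9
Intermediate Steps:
D = sqrt(29) ≈ 5.3852
J((69 + k(4))*(D + V(-8))) - 1*8884 = (18 + (69 + 4)*(sqrt(29) - 8)) - 1*8884 = (18 + 73*(-8 + sqrt(29))) - 8884 = (18 + (-584 + 73*sqrt(29))) - 8884 = (-566 + 73*sqrt(29)) - 8884 = -9450 + 73*sqrt(29)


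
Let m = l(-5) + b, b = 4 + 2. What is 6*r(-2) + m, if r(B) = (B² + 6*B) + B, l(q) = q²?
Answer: -29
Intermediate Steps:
b = 6
r(B) = B² + 7*B
m = 31 (m = (-5)² + 6 = 25 + 6 = 31)
6*r(-2) + m = 6*(-2*(7 - 2)) + 31 = 6*(-2*5) + 31 = 6*(-10) + 31 = -60 + 31 = -29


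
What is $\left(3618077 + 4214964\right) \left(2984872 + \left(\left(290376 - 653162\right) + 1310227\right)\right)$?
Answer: $30801968953833$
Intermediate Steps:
$\left(3618077 + 4214964\right) \left(2984872 + \left(\left(290376 - 653162\right) + 1310227\right)\right) = 7833041 \left(2984872 + \left(-362786 + 1310227\right)\right) = 7833041 \left(2984872 + 947441\right) = 7833041 \cdot 3932313 = 30801968953833$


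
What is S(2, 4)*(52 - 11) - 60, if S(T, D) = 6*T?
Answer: 432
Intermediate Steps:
S(2, 4)*(52 - 11) - 60 = (6*2)*(52 - 11) - 60 = 12*41 - 60 = 492 - 60 = 432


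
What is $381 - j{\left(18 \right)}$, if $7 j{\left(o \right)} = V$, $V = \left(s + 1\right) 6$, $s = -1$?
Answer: $381$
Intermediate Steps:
$V = 0$ ($V = \left(-1 + 1\right) 6 = 0 \cdot 6 = 0$)
$j{\left(o \right)} = 0$ ($j{\left(o \right)} = \frac{1}{7} \cdot 0 = 0$)
$381 - j{\left(18 \right)} = 381 - 0 = 381 + 0 = 381$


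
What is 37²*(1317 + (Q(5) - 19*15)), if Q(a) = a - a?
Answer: 1412808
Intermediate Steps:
Q(a) = 0
37²*(1317 + (Q(5) - 19*15)) = 37²*(1317 + (0 - 19*15)) = 1369*(1317 + (0 - 285)) = 1369*(1317 - 285) = 1369*1032 = 1412808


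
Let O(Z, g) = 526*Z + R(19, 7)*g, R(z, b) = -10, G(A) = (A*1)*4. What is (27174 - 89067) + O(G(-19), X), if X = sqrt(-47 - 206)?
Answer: -101869 - 10*I*sqrt(253) ≈ -1.0187e+5 - 159.06*I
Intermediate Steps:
G(A) = 4*A (G(A) = A*4 = 4*A)
X = I*sqrt(253) (X = sqrt(-253) = I*sqrt(253) ≈ 15.906*I)
O(Z, g) = -10*g + 526*Z (O(Z, g) = 526*Z - 10*g = -10*g + 526*Z)
(27174 - 89067) + O(G(-19), X) = (27174 - 89067) + (-10*I*sqrt(253) + 526*(4*(-19))) = -61893 + (-10*I*sqrt(253) + 526*(-76)) = -61893 + (-10*I*sqrt(253) - 39976) = -61893 + (-39976 - 10*I*sqrt(253)) = -101869 - 10*I*sqrt(253)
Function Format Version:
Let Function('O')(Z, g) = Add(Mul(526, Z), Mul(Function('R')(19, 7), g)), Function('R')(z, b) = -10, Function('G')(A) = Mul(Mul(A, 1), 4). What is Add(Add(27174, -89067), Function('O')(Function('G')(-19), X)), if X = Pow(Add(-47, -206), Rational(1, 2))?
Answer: Add(-101869, Mul(-10, I, Pow(253, Rational(1, 2)))) ≈ Add(-1.0187e+5, Mul(-159.06, I))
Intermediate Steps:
Function('G')(A) = Mul(4, A) (Function('G')(A) = Mul(A, 4) = Mul(4, A))
X = Mul(I, Pow(253, Rational(1, 2))) (X = Pow(-253, Rational(1, 2)) = Mul(I, Pow(253, Rational(1, 2))) ≈ Mul(15.906, I))
Function('O')(Z, g) = Add(Mul(-10, g), Mul(526, Z)) (Function('O')(Z, g) = Add(Mul(526, Z), Mul(-10, g)) = Add(Mul(-10, g), Mul(526, Z)))
Add(Add(27174, -89067), Function('O')(Function('G')(-19), X)) = Add(Add(27174, -89067), Add(Mul(-10, Mul(I, Pow(253, Rational(1, 2)))), Mul(526, Mul(4, -19)))) = Add(-61893, Add(Mul(-10, I, Pow(253, Rational(1, 2))), Mul(526, -76))) = Add(-61893, Add(Mul(-10, I, Pow(253, Rational(1, 2))), -39976)) = Add(-61893, Add(-39976, Mul(-10, I, Pow(253, Rational(1, 2))))) = Add(-101869, Mul(-10, I, Pow(253, Rational(1, 2))))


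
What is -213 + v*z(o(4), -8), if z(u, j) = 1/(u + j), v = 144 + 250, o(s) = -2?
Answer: -1262/5 ≈ -252.40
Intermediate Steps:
v = 394
z(u, j) = 1/(j + u)
-213 + v*z(o(4), -8) = -213 + 394/(-8 - 2) = -213 + 394/(-10) = -213 + 394*(-1/10) = -213 - 197/5 = -1262/5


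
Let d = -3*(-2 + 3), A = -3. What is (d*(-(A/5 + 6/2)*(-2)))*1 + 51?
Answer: 183/5 ≈ 36.600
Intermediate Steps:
d = -3 (d = -3*1 = -3)
(d*(-(A/5 + 6/2)*(-2)))*1 + 51 = -3*(-(-3/5 + 6/2))*(-2)*1 + 51 = -3*(-(-3*1/5 + 6*(1/2)))*(-2)*1 + 51 = -3*(-(-3/5 + 3))*(-2)*1 + 51 = -3*(-1*12/5)*(-2)*1 + 51 = -(-36)*(-2)/5*1 + 51 = -3*24/5*1 + 51 = -72/5*1 + 51 = -72/5 + 51 = 183/5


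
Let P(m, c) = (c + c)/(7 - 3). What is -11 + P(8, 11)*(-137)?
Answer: -1529/2 ≈ -764.50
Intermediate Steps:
P(m, c) = c/2 (P(m, c) = (2*c)/4 = (2*c)*(¼) = c/2)
-11 + P(8, 11)*(-137) = -11 + ((½)*11)*(-137) = -11 + (11/2)*(-137) = -11 - 1507/2 = -1529/2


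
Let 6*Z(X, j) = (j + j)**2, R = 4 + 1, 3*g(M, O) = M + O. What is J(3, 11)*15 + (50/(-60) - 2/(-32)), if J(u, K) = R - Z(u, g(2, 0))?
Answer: 10049/144 ≈ 69.785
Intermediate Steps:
g(M, O) = M/3 + O/3 (g(M, O) = (M + O)/3 = M/3 + O/3)
R = 5
Z(X, j) = 2*j**2/3 (Z(X, j) = (j + j)**2/6 = (2*j)**2/6 = (4*j**2)/6 = 2*j**2/3)
J(u, K) = 127/27 (J(u, K) = 5 - 2*((1/3)*2 + (1/3)*0)**2/3 = 5 - 2*(2/3 + 0)**2/3 = 5 - 2*(2/3)**2/3 = 5 - 2*4/(3*9) = 5 - 1*8/27 = 5 - 8/27 = 127/27)
J(3, 11)*15 + (50/(-60) - 2/(-32)) = (127/27)*15 + (50/(-60) - 2/(-32)) = 635/9 + (50*(-1/60) - 2*(-1/32)) = 635/9 + (-5/6 + 1/16) = 635/9 - 37/48 = 10049/144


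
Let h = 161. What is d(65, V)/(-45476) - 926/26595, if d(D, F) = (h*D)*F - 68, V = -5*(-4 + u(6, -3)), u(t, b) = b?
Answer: -9781385941/1209434220 ≈ -8.0876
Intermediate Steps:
V = 35 (V = -5*(-4 - 3) = -5*(-7) = 35)
d(D, F) = -68 + 161*D*F (d(D, F) = (161*D)*F - 68 = 161*D*F - 68 = -68 + 161*D*F)
d(65, V)/(-45476) - 926/26595 = (-68 + 161*65*35)/(-45476) - 926/26595 = (-68 + 366275)*(-1/45476) - 926*1/26595 = 366207*(-1/45476) - 926/26595 = -366207/45476 - 926/26595 = -9781385941/1209434220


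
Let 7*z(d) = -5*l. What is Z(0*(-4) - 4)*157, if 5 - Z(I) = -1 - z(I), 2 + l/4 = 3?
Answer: 3454/7 ≈ 493.43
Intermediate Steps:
l = 4 (l = -8 + 4*3 = -8 + 12 = 4)
z(d) = -20/7 (z(d) = (-5*4)/7 = (1/7)*(-20) = -20/7)
Z(I) = 22/7 (Z(I) = 5 - (-1 - 1*(-20/7)) = 5 - (-1 + 20/7) = 5 - 1*13/7 = 5 - 13/7 = 22/7)
Z(0*(-4) - 4)*157 = (22/7)*157 = 3454/7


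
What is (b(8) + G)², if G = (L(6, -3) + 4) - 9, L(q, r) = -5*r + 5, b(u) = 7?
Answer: 484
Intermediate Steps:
L(q, r) = 5 - 5*r
G = 15 (G = ((5 - 5*(-3)) + 4) - 9 = ((5 + 15) + 4) - 9 = (20 + 4) - 9 = 24 - 9 = 15)
(b(8) + G)² = (7 + 15)² = 22² = 484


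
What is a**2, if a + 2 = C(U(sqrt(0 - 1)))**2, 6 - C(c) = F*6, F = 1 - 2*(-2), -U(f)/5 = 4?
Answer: 329476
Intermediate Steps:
U(f) = -20 (U(f) = -5*4 = -20)
F = 5 (F = 1 + 4 = 5)
C(c) = -24 (C(c) = 6 - 5*6 = 6 - 1*30 = 6 - 30 = -24)
a = 574 (a = -2 + (-24)**2 = -2 + 576 = 574)
a**2 = 574**2 = 329476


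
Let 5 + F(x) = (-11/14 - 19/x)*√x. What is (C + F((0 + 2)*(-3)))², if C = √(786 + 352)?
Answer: (105 - 21*√1138 - 50*I*√6)²/441 ≈ 791.64 + 335.16*I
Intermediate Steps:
C = √1138 ≈ 33.734
F(x) = -5 + √x*(-11/14 - 19/x) (F(x) = -5 + (-11/14 - 19/x)*√x = -5 + √x*(-11/14 - 19/x))
(C + F((0 + 2)*(-3)))² = (√1138 + (-5 - 19*(-I*√3/(3*√(0 + 2))) - 11*I*√3*√(0 + 2)/14))² = (√1138 + (-5 - 19*(-I*√6/6) - 11*I*√6/14))² = (√1138 + (-5 - (-19)*I*√6/6 - 11*I*√6/14))² = (√1138 + (-5 + 19*I*√6/6 - 11*I*√6/14))² = (√1138 + (-5 + 50*I*√6/21))² = (-5 + √1138 + 50*I*√6/21)²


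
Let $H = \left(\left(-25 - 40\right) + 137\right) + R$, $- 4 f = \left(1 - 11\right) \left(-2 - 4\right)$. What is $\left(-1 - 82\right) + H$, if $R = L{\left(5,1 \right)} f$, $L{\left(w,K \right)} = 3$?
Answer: $-56$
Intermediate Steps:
$f = -15$ ($f = - \frac{\left(1 - 11\right) \left(-2 - 4\right)}{4} = - \frac{\left(-10\right) \left(-2 + \left(-5 + 1\right)\right)}{4} = - \frac{\left(-10\right) \left(-2 - 4\right)}{4} = - \frac{\left(-10\right) \left(-6\right)}{4} = \left(- \frac{1}{4}\right) 60 = -15$)
$R = -45$ ($R = 3 \left(-15\right) = -45$)
$H = 27$ ($H = \left(\left(-25 - 40\right) + 137\right) - 45 = \left(-65 + 137\right) - 45 = 72 - 45 = 27$)
$\left(-1 - 82\right) + H = \left(-1 - 82\right) + 27 = -83 + 27 = -56$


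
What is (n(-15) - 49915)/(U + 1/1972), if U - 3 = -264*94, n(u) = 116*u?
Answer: 20372732/9786247 ≈ 2.0818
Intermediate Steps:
U = -24813 (U = 3 - 264*94 = 3 - 24816 = -24813)
(n(-15) - 49915)/(U + 1/1972) = (116*(-15) - 49915)/(-24813 + 1/1972) = (-1740 - 49915)/(-24813 + 1/1972) = -51655/(-48931235/1972) = -51655*(-1972/48931235) = 20372732/9786247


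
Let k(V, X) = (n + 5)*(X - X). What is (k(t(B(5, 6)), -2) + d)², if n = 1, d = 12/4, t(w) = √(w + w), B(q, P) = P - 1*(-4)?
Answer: 9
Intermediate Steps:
B(q, P) = 4 + P (B(q, P) = P + 4 = 4 + P)
t(w) = √2*√w (t(w) = √(2*w) = √2*√w)
d = 3 (d = 12*(¼) = 3)
k(V, X) = 0 (k(V, X) = (1 + 5)*(X - X) = 6*0 = 0)
(k(t(B(5, 6)), -2) + d)² = (0 + 3)² = 3² = 9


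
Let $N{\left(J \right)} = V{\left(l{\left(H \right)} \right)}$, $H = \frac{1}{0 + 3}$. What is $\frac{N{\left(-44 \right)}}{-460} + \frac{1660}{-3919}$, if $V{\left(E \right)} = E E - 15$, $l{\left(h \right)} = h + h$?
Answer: $- \frac{6359011}{16224660} \approx -0.39193$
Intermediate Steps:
$H = \frac{1}{3} \approx 0.33333$
$l{\left(h \right)} = 2 h$
$V{\left(E \right)} = -15 + E^{2}$ ($V{\left(E \right)} = E^{2} - 15 = -15 + E^{2}$)
$N{\left(J \right)} = - \frac{131}{9}$ ($N{\left(J \right)} = -15 + \left(2 \cdot \frac{1}{3}\right)^{2} = -15 + \left(\frac{2}{3}\right)^{2} = -15 + \frac{4}{9} = - \frac{131}{9}$)
$\frac{N{\left(-44 \right)}}{-460} + \frac{1660}{-3919} = - \frac{131}{9 \left(-460\right)} + \frac{1660}{-3919} = \left(- \frac{131}{9}\right) \left(- \frac{1}{460}\right) + 1660 \left(- \frac{1}{3919}\right) = \frac{131}{4140} - \frac{1660}{3919} = - \frac{6359011}{16224660}$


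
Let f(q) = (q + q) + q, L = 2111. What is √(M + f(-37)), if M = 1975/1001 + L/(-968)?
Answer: I*√1782884558/4004 ≈ 10.546*I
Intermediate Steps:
f(q) = 3*q (f(q) = 2*q + q = 3*q)
M = -18301/88088 (M = 1975/1001 + 2111/(-968) = 1975*(1/1001) + 2111*(-1/968) = 1975/1001 - 2111/968 = -18301/88088 ≈ -0.20776)
√(M + f(-37)) = √(-18301/88088 + 3*(-37)) = √(-18301/88088 - 111) = √(-9796069/88088) = I*√1782884558/4004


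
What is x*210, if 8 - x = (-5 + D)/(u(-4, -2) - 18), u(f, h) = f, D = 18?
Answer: 19845/11 ≈ 1804.1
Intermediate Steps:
x = 189/22 (x = 8 - (-5 + 18)/(-4 - 18) = 8 - 13/(-22) = 8 - 13*(-1)/22 = 8 - 1*(-13/22) = 8 + 13/22 = 189/22 ≈ 8.5909)
x*210 = (189/22)*210 = 19845/11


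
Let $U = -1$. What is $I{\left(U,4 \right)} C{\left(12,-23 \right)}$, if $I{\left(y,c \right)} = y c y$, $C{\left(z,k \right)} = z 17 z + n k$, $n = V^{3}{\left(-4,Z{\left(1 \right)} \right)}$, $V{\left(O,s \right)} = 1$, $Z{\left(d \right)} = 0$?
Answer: $9700$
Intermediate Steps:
$n = 1$ ($n = 1^{3} = 1$)
$C{\left(z,k \right)} = k + 17 z^{2}$ ($C{\left(z,k \right)} = z 17 z + 1 k = 17 z z + k = 17 z^{2} + k = k + 17 z^{2}$)
$I{\left(y,c \right)} = c y^{2}$ ($I{\left(y,c \right)} = c y y = c y^{2}$)
$I{\left(U,4 \right)} C{\left(12,-23 \right)} = 4 \left(-1\right)^{2} \left(-23 + 17 \cdot 12^{2}\right) = 4 \cdot 1 \left(-23 + 17 \cdot 144\right) = 4 \left(-23 + 2448\right) = 4 \cdot 2425 = 9700$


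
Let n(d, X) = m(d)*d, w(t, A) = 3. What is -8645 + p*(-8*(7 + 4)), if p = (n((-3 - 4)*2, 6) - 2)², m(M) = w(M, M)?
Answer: -179013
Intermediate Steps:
m(M) = 3
n(d, X) = 3*d
p = 1936 (p = (3*((-3 - 4)*2) - 2)² = (3*(-7*2) - 2)² = (3*(-14) - 2)² = (-42 - 2)² = (-44)² = 1936)
-8645 + p*(-8*(7 + 4)) = -8645 + 1936*(-8*(7 + 4)) = -8645 + 1936*(-8*11) = -8645 + 1936*(-88) = -8645 - 170368 = -179013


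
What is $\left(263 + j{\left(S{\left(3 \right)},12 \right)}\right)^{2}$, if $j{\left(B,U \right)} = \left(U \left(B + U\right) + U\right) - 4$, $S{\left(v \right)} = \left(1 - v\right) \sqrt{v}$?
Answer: $173953 - 19920 \sqrt{3} \approx 1.3945 \cdot 10^{5}$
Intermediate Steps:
$S{\left(v \right)} = \sqrt{v} \left(1 - v\right)$
$j{\left(B,U \right)} = -4 + U + U \left(B + U\right)$ ($j{\left(B,U \right)} = \left(U + U \left(B + U\right)\right) - 4 = -4 + U + U \left(B + U\right)$)
$\left(263 + j{\left(S{\left(3 \right)},12 \right)}\right)^{2} = \left(263 + \left(-4 + 12 + 12^{2} + \sqrt{3} \left(1 - 3\right) 12\right)\right)^{2} = \left(263 + \left(-4 + 12 + 144 + \sqrt{3} \left(1 - 3\right) 12\right)\right)^{2} = \left(263 + \left(-4 + 12 + 144 + \sqrt{3} \left(-2\right) 12\right)\right)^{2} = \left(263 + \left(-4 + 12 + 144 + - 2 \sqrt{3} \cdot 12\right)\right)^{2} = \left(263 + \left(-4 + 12 + 144 - 24 \sqrt{3}\right)\right)^{2} = \left(263 + \left(152 - 24 \sqrt{3}\right)\right)^{2} = \left(415 - 24 \sqrt{3}\right)^{2}$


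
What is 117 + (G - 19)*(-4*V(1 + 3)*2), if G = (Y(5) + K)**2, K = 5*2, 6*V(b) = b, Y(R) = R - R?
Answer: -315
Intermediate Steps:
Y(R) = 0
V(b) = b/6
K = 10
G = 100 (G = (0 + 10)**2 = 10**2 = 100)
117 + (G - 19)*(-4*V(1 + 3)*2) = 117 + (100 - 19)*(-2*(1 + 3)/3*2) = 117 + 81*(-2*4/3*2) = 117 + 81*(-4*2/3*2) = 117 + 81*(-8/3*2) = 117 + 81*(-16/3) = 117 - 432 = -315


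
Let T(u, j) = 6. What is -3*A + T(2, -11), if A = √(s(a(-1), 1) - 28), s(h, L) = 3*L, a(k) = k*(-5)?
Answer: 6 - 15*I ≈ 6.0 - 15.0*I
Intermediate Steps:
a(k) = -5*k
A = 5*I (A = √(3*1 - 28) = √(3 - 28) = √(-25) = 5*I ≈ 5.0*I)
-3*A + T(2, -11) = -15*I + 6 = 6 - 15*I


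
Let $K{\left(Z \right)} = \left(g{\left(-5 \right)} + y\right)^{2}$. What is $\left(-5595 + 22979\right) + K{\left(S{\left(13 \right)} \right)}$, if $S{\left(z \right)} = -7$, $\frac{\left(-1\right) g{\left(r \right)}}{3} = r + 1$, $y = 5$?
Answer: $17673$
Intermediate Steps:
$g{\left(r \right)} = -3 - 3 r$ ($g{\left(r \right)} = - 3 \left(r + 1\right) = - 3 \left(1 + r\right) = -3 - 3 r$)
$K{\left(Z \right)} = 289$ ($K{\left(Z \right)} = \left(\left(-3 - -15\right) + 5\right)^{2} = \left(\left(-3 + 15\right) + 5\right)^{2} = \left(12 + 5\right)^{2} = 17^{2} = 289$)
$\left(-5595 + 22979\right) + K{\left(S{\left(13 \right)} \right)} = \left(-5595 + 22979\right) + 289 = 17384 + 289 = 17673$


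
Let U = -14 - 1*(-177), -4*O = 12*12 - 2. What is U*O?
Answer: -11573/2 ≈ -5786.5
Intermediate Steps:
O = -71/2 (O = -(12*12 - 2)/4 = -(144 - 2)/4 = -1/4*142 = -71/2 ≈ -35.500)
U = 163 (U = -14 + 177 = 163)
U*O = 163*(-71/2) = -11573/2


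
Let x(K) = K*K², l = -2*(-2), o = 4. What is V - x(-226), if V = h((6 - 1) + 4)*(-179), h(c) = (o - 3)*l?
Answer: 11542460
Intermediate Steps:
l = 4
x(K) = K³
h(c) = 4 (h(c) = (4 - 3)*4 = 1*4 = 4)
V = -716 (V = 4*(-179) = -716)
V - x(-226) = -716 - 1*(-226)³ = -716 - 1*(-11543176) = -716 + 11543176 = 11542460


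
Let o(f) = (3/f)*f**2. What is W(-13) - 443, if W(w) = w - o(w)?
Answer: -417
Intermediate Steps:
o(f) = 3*f
W(w) = -2*w (W(w) = w - 3*w = -2*w)
W(-13) - 443 = -2*(-13) - 443 = 26 - 443 = -417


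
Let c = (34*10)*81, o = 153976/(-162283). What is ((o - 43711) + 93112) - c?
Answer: 3547514687/162283 ≈ 21860.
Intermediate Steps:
o = -153976/162283 (o = 153976*(-1/162283) = -153976/162283 ≈ -0.94881)
c = 27540 (c = 340*81 = 27540)
((o - 43711) + 93112) - c = ((-153976/162283 - 43711) + 93112) - 1*27540 = (-7093706189/162283 + 93112) - 27540 = 8016788507/162283 - 27540 = 3547514687/162283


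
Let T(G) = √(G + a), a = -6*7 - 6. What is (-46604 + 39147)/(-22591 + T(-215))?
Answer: 168461087/510353544 + 7457*I*√263/510353544 ≈ 0.33009 + 0.00023696*I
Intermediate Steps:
a = -48 (a = -42 - 6 = -48)
T(G) = √(-48 + G) (T(G) = √(G - 48) = √(-48 + G))
(-46604 + 39147)/(-22591 + T(-215)) = (-46604 + 39147)/(-22591 + √(-48 - 215)) = -7457/(-22591 + √(-263)) = -7457/(-22591 + I*√263)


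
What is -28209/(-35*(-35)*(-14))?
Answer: 28209/17150 ≈ 1.6448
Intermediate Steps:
-28209/(-35*(-35)*(-14)) = -28209/(1225*(-14)) = -28209/(-17150) = -28209*(-1/17150) = 28209/17150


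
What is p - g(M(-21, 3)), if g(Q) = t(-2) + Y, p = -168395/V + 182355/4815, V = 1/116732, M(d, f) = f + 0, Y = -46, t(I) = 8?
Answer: -6309924305585/321 ≈ -1.9657e+10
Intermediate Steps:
M(d, f) = f
V = 1/116732 ≈ 8.5666e-6
p = -6309924317783/321 (p = -168395/1/116732 + 182355/4815 = -168395*116732 + 182355*(1/4815) = -19657085140 + 12157/321 = -6309924317783/321 ≈ -1.9657e+10)
g(Q) = -38 (g(Q) = 8 - 46 = -38)
p - g(M(-21, 3)) = -6309924317783/321 - 1*(-38) = -6309924317783/321 + 38 = -6309924305585/321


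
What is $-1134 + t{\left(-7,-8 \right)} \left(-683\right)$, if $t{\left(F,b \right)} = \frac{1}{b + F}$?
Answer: $- \frac{16327}{15} \approx -1088.5$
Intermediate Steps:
$t{\left(F,b \right)} = \frac{1}{F + b}$
$-1134 + t{\left(-7,-8 \right)} \left(-683\right) = -1134 + \frac{1}{-7 - 8} \left(-683\right) = -1134 + \frac{1}{-15} \left(-683\right) = -1134 - - \frac{683}{15} = -1134 + \frac{683}{15} = - \frac{16327}{15}$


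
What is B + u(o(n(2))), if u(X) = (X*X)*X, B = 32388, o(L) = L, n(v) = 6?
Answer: 32604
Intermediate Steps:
u(X) = X³ (u(X) = X²*X = X³)
B + u(o(n(2))) = 32388 + 6³ = 32388 + 216 = 32604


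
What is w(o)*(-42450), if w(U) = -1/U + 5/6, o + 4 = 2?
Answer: -56600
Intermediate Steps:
o = -2 (o = -4 + 2 = -2)
w(U) = ⅚ - 1/U (w(U) = -1/U + 5*(⅙) = -1/U + ⅚ = ⅚ - 1/U)
w(o)*(-42450) = (⅚ - 1/(-2))*(-42450) = (⅚ - 1*(-½))*(-42450) = (⅚ + ½)*(-42450) = (4/3)*(-42450) = -56600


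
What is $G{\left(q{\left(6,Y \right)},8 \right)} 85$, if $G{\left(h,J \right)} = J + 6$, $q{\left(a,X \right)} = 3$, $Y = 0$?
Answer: $1190$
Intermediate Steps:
$G{\left(h,J \right)} = 6 + J$
$G{\left(q{\left(6,Y \right)},8 \right)} 85 = \left(6 + 8\right) 85 = 14 \cdot 85 = 1190$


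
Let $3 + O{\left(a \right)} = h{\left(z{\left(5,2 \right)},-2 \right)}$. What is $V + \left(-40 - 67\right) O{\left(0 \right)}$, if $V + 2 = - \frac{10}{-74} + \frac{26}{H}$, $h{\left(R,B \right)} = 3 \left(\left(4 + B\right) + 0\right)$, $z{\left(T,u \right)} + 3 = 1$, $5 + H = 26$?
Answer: $- \frac{249904}{777} \approx -321.63$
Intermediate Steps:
$H = 21$ ($H = -5 + 26 = 21$)
$z{\left(T,u \right)} = -2$ ($z{\left(T,u \right)} = -3 + 1 = -2$)
$h{\left(R,B \right)} = 12 + 3 B$ ($h{\left(R,B \right)} = 3 \left(4 + B\right) = 12 + 3 B$)
$O{\left(a \right)} = 3$ ($O{\left(a \right)} = -3 + \left(12 + 3 \left(-2\right)\right) = -3 + \left(12 - 6\right) = -3 + 6 = 3$)
$V = - \frac{487}{777}$ ($V = -2 + \left(- \frac{10}{-74} + \frac{26}{21}\right) = -2 + \left(\left(-10\right) \left(- \frac{1}{74}\right) + 26 \cdot \frac{1}{21}\right) = -2 + \left(\frac{5}{37} + \frac{26}{21}\right) = -2 + \frac{1067}{777} = - \frac{487}{777} \approx -0.62677$)
$V + \left(-40 - 67\right) O{\left(0 \right)} = - \frac{487}{777} + \left(-40 - 67\right) 3 = - \frac{487}{777} - 321 = - \frac{249904}{777}$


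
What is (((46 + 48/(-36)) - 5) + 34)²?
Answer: 48841/9 ≈ 5426.8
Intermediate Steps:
(((46 + 48/(-36)) - 5) + 34)² = (((46 + 48*(-1/36)) - 5) + 34)² = (((46 - 4/3) - 5) + 34)² = ((134/3 - 5) + 34)² = (119/3 + 34)² = (221/3)² = 48841/9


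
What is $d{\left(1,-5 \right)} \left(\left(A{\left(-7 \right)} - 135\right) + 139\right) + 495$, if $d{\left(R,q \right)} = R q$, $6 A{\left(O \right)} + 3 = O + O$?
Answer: $\frac{2935}{6} \approx 489.17$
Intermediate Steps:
$A{\left(O \right)} = - \frac{1}{2} + \frac{O}{3}$ ($A{\left(O \right)} = - \frac{1}{2} + \frac{O + O}{6} = - \frac{1}{2} + \frac{2 O}{6} = - \frac{1}{2} + \frac{O}{3}$)
$d{\left(1,-5 \right)} \left(\left(A{\left(-7 \right)} - 135\right) + 139\right) + 495 = 1 \left(-5\right) \left(\left(\left(- \frac{1}{2} + \frac{1}{3} \left(-7\right)\right) - 135\right) + 139\right) + 495 = - 5 \left(\left(\left(- \frac{1}{2} - \frac{7}{3}\right) - 135\right) + 139\right) + 495 = - 5 \left(\left(- \frac{17}{6} - 135\right) + 139\right) + 495 = - 5 \left(- \frac{827}{6} + 139\right) + 495 = \left(-5\right) \frac{7}{6} + 495 = - \frac{35}{6} + 495 = \frac{2935}{6}$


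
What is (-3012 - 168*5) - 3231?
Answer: -7083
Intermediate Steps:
(-3012 - 168*5) - 3231 = (-3012 - 840) - 3231 = -3852 - 3231 = -7083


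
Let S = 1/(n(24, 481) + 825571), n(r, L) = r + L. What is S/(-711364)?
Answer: -1/587640727664 ≈ -1.7017e-12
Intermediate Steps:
n(r, L) = L + r
S = 1/826076 (S = 1/((481 + 24) + 825571) = 1/(505 + 825571) = 1/826076 ≈ 1.2105e-6)
S/(-711364) = (1/826076)/(-711364) = (1/826076)*(-1/711364) = -1/587640727664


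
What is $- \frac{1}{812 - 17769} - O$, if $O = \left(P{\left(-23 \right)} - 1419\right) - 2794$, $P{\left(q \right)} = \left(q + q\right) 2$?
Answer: $\frac{72999886}{16957} \approx 4305.0$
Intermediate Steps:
$P{\left(q \right)} = 4 q$ ($P{\left(q \right)} = 2 q 2 = 4 q$)
$O = -4305$ ($O = \left(4 \left(-23\right) - 1419\right) - 2794 = \left(-92 - 1419\right) - 2794 = -1511 - 2794 = -4305$)
$- \frac{1}{812 - 17769} - O = - \frac{1}{812 - 17769} - -4305 = - \frac{1}{-16957} + 4305 = \left(-1\right) \left(- \frac{1}{16957}\right) + 4305 = \frac{1}{16957} + 4305 = \frac{72999886}{16957}$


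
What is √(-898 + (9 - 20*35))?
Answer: I*√1589 ≈ 39.862*I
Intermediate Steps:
√(-898 + (9 - 20*35)) = √(-898 + (9 - 700)) = √(-898 - 691) = √(-1589) = I*√1589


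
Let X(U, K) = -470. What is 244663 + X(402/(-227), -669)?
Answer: 244193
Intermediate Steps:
244663 + X(402/(-227), -669) = 244663 - 470 = 244193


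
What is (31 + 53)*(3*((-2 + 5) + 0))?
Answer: 756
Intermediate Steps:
(31 + 53)*(3*((-2 + 5) + 0)) = 84*(3*(3 + 0)) = 84*(3*3) = 84*9 = 756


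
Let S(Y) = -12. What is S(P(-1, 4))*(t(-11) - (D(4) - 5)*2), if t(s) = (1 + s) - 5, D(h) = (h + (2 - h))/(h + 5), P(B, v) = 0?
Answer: 196/3 ≈ 65.333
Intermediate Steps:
D(h) = 2/(5 + h)
t(s) = -4 + s
S(P(-1, 4))*(t(-11) - (D(4) - 5)*2) = -12*((-4 - 11) - (2/(5 + 4) - 5)*2) = -12*(-15 - (2/9 - 5)*2) = -12*(-15 - (-43)*2/9) = -12*(-15 - 1*(-86/9)) = -12*(-15 + 86/9) = -12*(-49/9) = 196/3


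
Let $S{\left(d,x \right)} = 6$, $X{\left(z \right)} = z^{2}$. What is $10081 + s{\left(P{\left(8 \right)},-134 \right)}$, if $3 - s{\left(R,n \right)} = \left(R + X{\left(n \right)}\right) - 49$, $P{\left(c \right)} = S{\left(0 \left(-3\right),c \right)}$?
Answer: $-7829$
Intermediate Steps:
$P{\left(c \right)} = 6$
$s{\left(R,n \right)} = 52 - R - n^{2}$ ($s{\left(R,n \right)} = 3 - \left(\left(R + n^{2}\right) - 49\right) = 3 - \left(-49 + R + n^{2}\right) = 52 - R - n^{2}$)
$10081 + s{\left(P{\left(8 \right)},-134 \right)} = 10081 - 17910 = -7829$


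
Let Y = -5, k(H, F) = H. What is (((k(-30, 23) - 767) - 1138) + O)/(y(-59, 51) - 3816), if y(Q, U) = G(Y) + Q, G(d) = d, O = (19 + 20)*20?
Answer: 231/776 ≈ 0.29768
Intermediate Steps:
O = 780 (O = 39*20 = 780)
y(Q, U) = -5 + Q
(((k(-30, 23) - 767) - 1138) + O)/(y(-59, 51) - 3816) = (((-30 - 767) - 1138) + 780)/((-5 - 59) - 3816) = ((-797 - 1138) + 780)/(-64 - 3816) = (-1935 + 780)/(-3880) = -1155*(-1/3880) = 231/776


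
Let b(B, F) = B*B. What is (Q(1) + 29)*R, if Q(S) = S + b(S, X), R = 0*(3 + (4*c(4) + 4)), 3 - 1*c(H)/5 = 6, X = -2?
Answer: 0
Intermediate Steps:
c(H) = -15 (c(H) = 15 - 5*6 = 15 - 30 = -15)
R = 0 (R = 0*(3 + (4*(-15) + 4)) = 0*(3 + (-60 + 4)) = 0*(3 - 56) = 0*(-53) = 0)
b(B, F) = B²
Q(S) = S + S²
(Q(1) + 29)*R = (1*(1 + 1) + 29)*0 = (1*2 + 29)*0 = (2 + 29)*0 = 31*0 = 0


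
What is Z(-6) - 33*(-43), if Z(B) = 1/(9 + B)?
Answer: 4258/3 ≈ 1419.3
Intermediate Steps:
Z(-6) - 33*(-43) = 1/(9 - 6) - 33*(-43) = 1/3 + 1419 = ⅓ + 1419 = 4258/3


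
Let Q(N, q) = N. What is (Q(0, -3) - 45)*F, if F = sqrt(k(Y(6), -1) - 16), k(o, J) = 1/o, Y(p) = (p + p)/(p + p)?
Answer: -45*I*sqrt(15) ≈ -174.28*I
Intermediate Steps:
Y(p) = 1 (Y(p) = (2*p)/((2*p)) = (2*p)*(1/(2*p)) = 1)
F = I*sqrt(15) (F = sqrt(1/1 - 16) = sqrt(1 - 16) = sqrt(-15) = I*sqrt(15) ≈ 3.873*I)
(Q(0, -3) - 45)*F = (0 - 45)*(I*sqrt(15)) = -45*I*sqrt(15)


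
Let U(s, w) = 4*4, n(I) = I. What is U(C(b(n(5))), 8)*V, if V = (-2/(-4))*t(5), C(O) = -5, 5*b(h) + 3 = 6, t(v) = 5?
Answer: 40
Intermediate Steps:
b(h) = ⅗ (b(h) = -⅗ + (⅕)*6 = -⅗ + 6/5 = ⅗)
U(s, w) = 16
V = 5/2 (V = -2/(-4)*5 = -2*(-¼)*5 = (½)*5 = 5/2 ≈ 2.5000)
U(C(b(n(5))), 8)*V = 16*(5/2) = 40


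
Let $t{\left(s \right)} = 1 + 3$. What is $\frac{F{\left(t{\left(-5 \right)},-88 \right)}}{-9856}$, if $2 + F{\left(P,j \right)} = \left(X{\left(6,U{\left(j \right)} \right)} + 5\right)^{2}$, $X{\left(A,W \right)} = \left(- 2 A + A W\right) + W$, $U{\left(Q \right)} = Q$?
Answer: $- \frac{388127}{9856} \approx -39.38$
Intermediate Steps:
$t{\left(s \right)} = 4$
$X{\left(A,W \right)} = W - 2 A + A W$
$F{\left(P,j \right)} = -2 + \left(-7 + 7 j\right)^{2}$ ($F{\left(P,j \right)} = -2 + \left(\left(j - 12 + 6 j\right) + 5\right)^{2} = -2 + \left(\left(-12 + 7 j\right) + 5\right)^{2} = -2 + \left(-7 + 7 j\right)^{2}$)
$\frac{F{\left(t{\left(-5 \right)},-88 \right)}}{-9856} = \frac{-2 + 49 \left(-1 - 88\right)^{2}}{-9856} = \left(-2 + 49 \left(-89\right)^{2}\right) \left(- \frac{1}{9856}\right) = \left(-2 + 49 \cdot 7921\right) \left(- \frac{1}{9856}\right) = \left(-2 + 388129\right) \left(- \frac{1}{9856}\right) = 388127 \left(- \frac{1}{9856}\right) = - \frac{388127}{9856}$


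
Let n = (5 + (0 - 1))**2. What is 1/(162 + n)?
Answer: 1/178 ≈ 0.0056180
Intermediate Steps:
n = 16 (n = (5 - 1)**2 = 4**2 = 16)
1/(162 + n) = 1/(162 + 16) = 1/178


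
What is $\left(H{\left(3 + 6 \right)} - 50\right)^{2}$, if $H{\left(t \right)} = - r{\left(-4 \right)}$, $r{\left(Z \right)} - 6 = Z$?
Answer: $2704$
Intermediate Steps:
$r{\left(Z \right)} = 6 + Z$
$H{\left(t \right)} = -2$ ($H{\left(t \right)} = - (6 - 4) = \left(-1\right) 2 = -2$)
$\left(H{\left(3 + 6 \right)} - 50\right)^{2} = \left(-2 - 50\right)^{2} = \left(-52\right)^{2} = 2704$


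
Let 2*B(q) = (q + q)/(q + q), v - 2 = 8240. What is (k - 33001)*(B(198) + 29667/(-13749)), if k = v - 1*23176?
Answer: 728372325/9166 ≈ 79465.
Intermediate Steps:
v = 8242 (v = 2 + 8240 = 8242)
B(q) = ½ (B(q) = ((q + q)/(q + q))/2 = ((2*q)/((2*q)))/2 = ((2*q)*(1/(2*q)))/2 = (½)*1 = ½)
k = -14934 (k = 8242 - 1*23176 = 8242 - 23176 = -14934)
(k - 33001)*(B(198) + 29667/(-13749)) = (-14934 - 33001)*(½ + 29667/(-13749)) = -47935*(½ + 29667*(-1/13749)) = -47935*(½ - 9889/4583) = -47935*(-15195/9166) = 728372325/9166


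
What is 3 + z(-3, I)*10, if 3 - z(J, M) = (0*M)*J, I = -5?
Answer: 33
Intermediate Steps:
z(J, M) = 3 (z(J, M) = 3 - 0*M*J = 3 - 0*J = 3 - 1*0 = 3 + 0 = 3)
3 + z(-3, I)*10 = 3 + 3*10 = 3 + 30 = 33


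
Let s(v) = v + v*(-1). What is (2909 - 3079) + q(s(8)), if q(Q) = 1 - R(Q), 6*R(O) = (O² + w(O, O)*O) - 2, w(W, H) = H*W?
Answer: -506/3 ≈ -168.67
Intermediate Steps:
s(v) = 0 (s(v) = v - v = 0)
R(O) = -⅓ + O²/6 + O³/6 (R(O) = ((O² + (O*O)*O) - 2)/6 = ((O² + O²*O) - 2)/6 = ((O² + O³) - 2)/6 = (-2 + O² + O³)/6 = -⅓ + O²/6 + O³/6)
q(Q) = 4/3 - Q²/6 - Q³/6 (q(Q) = 1 - (-⅓ + Q²/6 + Q³/6) = 1 + (⅓ - Q²/6 - Q³/6) = 4/3 - Q²/6 - Q³/6)
(2909 - 3079) + q(s(8)) = (2909 - 3079) + (4/3 - ⅙*0² - ⅙*0³) = -170 + (4/3 - ⅙*0 - ⅙*0) = -170 + (4/3 + 0 + 0) = -170 + 4/3 = -506/3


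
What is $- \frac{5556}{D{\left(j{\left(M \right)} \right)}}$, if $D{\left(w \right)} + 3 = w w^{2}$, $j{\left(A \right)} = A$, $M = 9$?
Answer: $- \frac{926}{121} \approx -7.6529$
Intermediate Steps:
$D{\left(w \right)} = -3 + w^{3}$ ($D{\left(w \right)} = -3 + w w^{2} = -3 + w^{3}$)
$- \frac{5556}{D{\left(j{\left(M \right)} \right)}} = - \frac{5556}{-3 + 9^{3}} = - \frac{5556}{-3 + 729} = - \frac{5556}{726} = \left(-5556\right) \frac{1}{726} = - \frac{926}{121}$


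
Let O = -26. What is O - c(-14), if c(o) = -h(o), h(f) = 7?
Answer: -19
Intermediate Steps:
c(o) = -7 (c(o) = -1*7 = -7)
O - c(-14) = -26 - 1*(-7) = -26 + 7 = -19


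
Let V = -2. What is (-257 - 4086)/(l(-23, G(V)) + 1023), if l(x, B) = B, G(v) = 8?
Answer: -4343/1031 ≈ -4.2124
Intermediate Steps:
(-257 - 4086)/(l(-23, G(V)) + 1023) = (-257 - 4086)/(8 + 1023) = -4343/1031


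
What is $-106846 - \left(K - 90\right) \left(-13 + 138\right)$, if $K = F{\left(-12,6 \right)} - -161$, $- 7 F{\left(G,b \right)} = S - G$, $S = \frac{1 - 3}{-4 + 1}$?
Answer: $- \frac{2425391}{21} \approx -1.1549 \cdot 10^{5}$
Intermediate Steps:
$S = \frac{2}{3}$ ($S = - \frac{2}{-3} = \left(-2\right) \left(- \frac{1}{3}\right) = \frac{2}{3} \approx 0.66667$)
$F{\left(G,b \right)} = - \frac{2}{21} + \frac{G}{7}$ ($F{\left(G,b \right)} = - \frac{\frac{2}{3} - G}{7} = - \frac{2}{21} + \frac{G}{7}$)
$K = \frac{3343}{21}$ ($K = \left(- \frac{2}{21} + \frac{1}{7} \left(-12\right)\right) - -161 = \left(- \frac{2}{21} - \frac{12}{7}\right) + 161 = - \frac{38}{21} + 161 = \frac{3343}{21} \approx 159.19$)
$-106846 - \left(K - 90\right) \left(-13 + 138\right) = -106846 - \left(\frac{3343}{21} - 90\right) \left(-13 + 138\right) = -106846 - \frac{1453}{21} \cdot 125 = -106846 - \frac{181625}{21} = - \frac{2425391}{21}$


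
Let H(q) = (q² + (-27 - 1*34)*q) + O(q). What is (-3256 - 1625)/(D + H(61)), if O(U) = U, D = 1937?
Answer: -1627/666 ≈ -2.4429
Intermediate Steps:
H(q) = q² - 60*q (H(q) = (q² + (-27 - 1*34)*q) + q = (q² + (-27 - 34)*q) + q = (q² - 61*q) + q = q² - 60*q)
(-3256 - 1625)/(D + H(61)) = (-3256 - 1625)/(1937 + 61*(-60 + 61)) = -4881/(1937 + 61*1) = -4881/(1937 + 61) = -4881/1998 = -4881*1/1998 = -1627/666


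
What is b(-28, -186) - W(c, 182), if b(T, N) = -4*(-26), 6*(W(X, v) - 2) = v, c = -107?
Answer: 215/3 ≈ 71.667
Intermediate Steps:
W(X, v) = 2 + v/6
b(T, N) = 104
b(-28, -186) - W(c, 182) = 104 - (2 + (1/6)*182) = 104 - (2 + 91/3) = 104 - 1*97/3 = 104 - 97/3 = 215/3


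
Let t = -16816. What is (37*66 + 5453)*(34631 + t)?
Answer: 140649425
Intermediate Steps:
(37*66 + 5453)*(34631 + t) = (37*66 + 5453)*(34631 - 16816) = (2442 + 5453)*17815 = 7895*17815 = 140649425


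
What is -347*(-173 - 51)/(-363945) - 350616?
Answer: -127605017848/363945 ≈ -3.5062e+5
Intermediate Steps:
-347*(-173 - 51)/(-363945) - 350616 = -347*(-224)*(-1/363945) - 350616 = 77728*(-1/363945) - 350616 = -77728/363945 - 350616 = -127605017848/363945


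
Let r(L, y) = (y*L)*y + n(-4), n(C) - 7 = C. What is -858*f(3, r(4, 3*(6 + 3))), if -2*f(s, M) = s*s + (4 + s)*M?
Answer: 8769618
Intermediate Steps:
n(C) = 7 + C
r(L, y) = 3 + L*y² (r(L, y) = (y*L)*y + (7 - 4) = (L*y)*y + 3 = L*y² + 3 = 3 + L*y²)
f(s, M) = -s²/2 - M*(4 + s)/2 (f(s, M) = -(s*s + (4 + s)*M)/2 = -(s² + M*(4 + s))/2 = -s²/2 - M*(4 + s)/2)
-858*f(3, r(4, 3*(6 + 3))) = -858*(-2*(3 + 4*(3*(6 + 3))²) - ½*3² - ½*(3 + 4*(3*(6 + 3))²)*3) = -858*(-2*(3 + 4*(3*9)²) - ½*9 - ½*(3 + 4*(3*9)²)*3) = -858*(-2*(3 + 4*27²) - 9/2 - ½*(3 + 4*27²)*3) = -858*(-2*(3 + 4*729) - 9/2 - ½*(3 + 4*729)*3) = -858*(-2*(3 + 2916) - 9/2 - ½*(3 + 2916)*3) = -858*(-2*2919 - 9/2 - ½*2919*3) = -858*(-5838 - 9/2 - 8757/2) = -858*(-10221) = 8769618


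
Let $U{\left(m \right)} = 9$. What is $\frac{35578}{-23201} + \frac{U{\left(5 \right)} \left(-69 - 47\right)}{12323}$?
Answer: $- \frac{462649538}{285905923} \approx -1.6182$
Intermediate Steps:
$\frac{35578}{-23201} + \frac{U{\left(5 \right)} \left(-69 - 47\right)}{12323} = \frac{35578}{-23201} + \frac{9 \left(-69 - 47\right)}{12323} = 35578 \left(- \frac{1}{23201}\right) + 9 \left(-116\right) \frac{1}{12323} = - \frac{35578}{23201} - \frac{1044}{12323} = - \frac{462649538}{285905923}$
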